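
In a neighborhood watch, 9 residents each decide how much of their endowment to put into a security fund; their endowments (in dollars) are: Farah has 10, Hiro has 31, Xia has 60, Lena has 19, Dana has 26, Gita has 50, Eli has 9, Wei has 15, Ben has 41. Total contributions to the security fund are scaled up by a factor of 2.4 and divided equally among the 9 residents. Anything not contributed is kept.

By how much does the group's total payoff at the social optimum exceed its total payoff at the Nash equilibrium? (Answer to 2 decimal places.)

The private return per contributed unit is 2.4/9 = 0.2667 < 1 for every player regardless of endowment, so the Nash equilibrium is zero contribution and the group total is Σ E_j = 10 + 31 + 60 + 19 + 26 + 50 + 9 + 15 + 41 = 261.
Each contributed unit returns 2.400 to the group, so the social optimum is full contribution by everyone: group total = 2.400 × 261 = 626.40.
Efficiency loss = (2.400 − 1) × 261 = 365.40.

365.40 dollars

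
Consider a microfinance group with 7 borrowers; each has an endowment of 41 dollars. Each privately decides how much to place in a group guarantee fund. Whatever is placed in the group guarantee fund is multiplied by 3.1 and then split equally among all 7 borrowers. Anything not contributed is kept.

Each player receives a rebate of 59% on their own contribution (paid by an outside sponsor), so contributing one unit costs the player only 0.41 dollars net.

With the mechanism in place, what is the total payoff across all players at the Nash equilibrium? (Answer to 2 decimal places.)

1059.03 dollars

With the mechanism, a contributed unit returns (3.1/7) / 0.41 = 1.0801 per unit of net cost to the contributor — now above 1 — so contributing fully is weakly dominant for every player.
At the Nash equilibrium everyone contributes 41. Group total payoff = 7 × (41 × 0.59 + 3.1 × 41) = 1059.03.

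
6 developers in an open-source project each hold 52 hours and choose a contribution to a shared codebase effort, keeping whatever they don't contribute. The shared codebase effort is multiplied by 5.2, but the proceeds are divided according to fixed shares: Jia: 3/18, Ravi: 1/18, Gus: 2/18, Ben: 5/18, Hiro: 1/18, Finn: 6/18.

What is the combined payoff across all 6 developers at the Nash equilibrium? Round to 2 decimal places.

748.80 hours

For player j, contributing a unit is worthwhile iff 5.2 × (j's share) ≥ 1, i.e. iff j's share is at least 0.1923.
Ben and Finn are above the threshold, contributing 52 each; the remaining 4 contribute 0. Total contributed: 104.
The shared codebase effort pays out 5.2 × 104 = 540.80 in total (split across the unequal shares, but the aggregate is all that matters for the group sum).
The 4 free-riders keep 52 each, adding 208. Group total = 208 + 540.80 = 748.80.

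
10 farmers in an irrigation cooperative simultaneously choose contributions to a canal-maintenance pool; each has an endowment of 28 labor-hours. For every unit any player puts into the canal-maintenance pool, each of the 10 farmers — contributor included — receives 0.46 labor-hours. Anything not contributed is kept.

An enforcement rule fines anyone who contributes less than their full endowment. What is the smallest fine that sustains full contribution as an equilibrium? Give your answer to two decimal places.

Given the others contribute fully, the best deviation is to contribute 0 (any partial contribution still incurs the fine and gives up units whose private return 0.46 is below 1).
Deviating from 28 to 0 saves 28 labor-hours but forfeits the deviator's share of the drop in the canal-maintenance pool: 0.46 × 28 = 12.88.
So the deviation gain is 28 − 12.88 = 15.12, and the fine must be at least 15.12 labor-hours to wipe it out.

15.12 labor-hours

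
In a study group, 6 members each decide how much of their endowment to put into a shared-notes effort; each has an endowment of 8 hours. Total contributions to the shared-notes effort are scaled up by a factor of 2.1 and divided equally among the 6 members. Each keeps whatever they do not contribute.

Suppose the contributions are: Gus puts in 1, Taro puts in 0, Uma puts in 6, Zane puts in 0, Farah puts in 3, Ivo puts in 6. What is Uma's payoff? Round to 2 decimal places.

7.60 hours

Total contributed: 1 + 0 + 6 + 0 + 3 + 6 = 16.
Each receives 2.1 × 16 / 6 = 5.60 from the shared-notes effort.
Uma keeps 8 − 6 = 2, so Uma's payoff is 2 + 5.60 = 7.60.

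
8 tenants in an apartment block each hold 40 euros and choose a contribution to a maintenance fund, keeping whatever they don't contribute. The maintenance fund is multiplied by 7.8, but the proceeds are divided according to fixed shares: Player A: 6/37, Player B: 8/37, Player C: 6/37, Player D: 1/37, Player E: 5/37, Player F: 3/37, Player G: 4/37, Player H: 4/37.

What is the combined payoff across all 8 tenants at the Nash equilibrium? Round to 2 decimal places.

For player j, contributing a unit is worthwhile iff 7.8 × (j's share) ≥ 1, i.e. iff j's share is at least 0.1282.
The shares above 0.1282 belong to Player A, Player B, Player C and Player E, contributing 40 each; the remaining 4 contribute 0. Total contributed: 160.
The maintenance fund pays out 7.8 × 160 = 1248.00 in total (split across the unequal shares, but the aggregate is all that matters for the group sum).
The 4 free-riders keep 40 each, adding 160. Group total = 160 + 1248.00 = 1408.00.

1408.00 euros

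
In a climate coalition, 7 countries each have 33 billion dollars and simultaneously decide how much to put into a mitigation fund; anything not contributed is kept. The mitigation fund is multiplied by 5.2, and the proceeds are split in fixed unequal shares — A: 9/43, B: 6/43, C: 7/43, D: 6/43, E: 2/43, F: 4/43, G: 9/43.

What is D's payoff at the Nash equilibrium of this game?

80.89 billion dollars

Player j's private return per contributed unit is 5.2 × (j's share). Contributing is weakly dominant for j when that share is at least 1/5.2 = 0.1923, and contributing 0 is dominant otherwise.
A and G clear that bar, contributing 33 each; the remaining 5 contribute 0. Total contributed: 66.
D keeps 33 and receives 5.2 × 66 × 6/43 = 47.89 from the mitigation fund, for a payoff of 80.89.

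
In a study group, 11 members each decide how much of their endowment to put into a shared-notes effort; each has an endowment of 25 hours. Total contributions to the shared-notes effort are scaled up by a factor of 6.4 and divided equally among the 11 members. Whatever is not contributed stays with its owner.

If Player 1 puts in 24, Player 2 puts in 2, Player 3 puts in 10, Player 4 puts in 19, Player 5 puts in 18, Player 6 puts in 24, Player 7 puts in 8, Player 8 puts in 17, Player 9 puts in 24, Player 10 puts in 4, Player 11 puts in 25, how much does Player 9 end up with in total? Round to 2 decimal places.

102.82 hours

Total contributed: 24 + 2 + 10 + 19 + 18 + 24 + 8 + 17 + 24 + 4 + 25 = 175.
Each receives 6.4 × 175 / 11 = 101.82 from the shared-notes effort.
Player 9 keeps 25 − 24 = 1, so Player 9's payoff is 1 + 101.82 = 102.82.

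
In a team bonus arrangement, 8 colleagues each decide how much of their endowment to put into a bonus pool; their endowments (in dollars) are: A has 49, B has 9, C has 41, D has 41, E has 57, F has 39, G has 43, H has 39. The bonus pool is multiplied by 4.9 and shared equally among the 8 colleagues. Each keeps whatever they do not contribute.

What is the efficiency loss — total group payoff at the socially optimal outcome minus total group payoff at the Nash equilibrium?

The private return per contributed unit is 4.9/8 = 0.6125 < 1 for every player regardless of endowment, so the Nash equilibrium is zero contribution and the group total is Σ E_j = 49 + 9 + 41 + 41 + 57 + 39 + 43 + 39 = 318.
Each contributed unit returns 4.900 to the group, so the social optimum is full contribution by everyone: group total = 4.900 × 318 = 1558.20.
Efficiency loss = (4.900 − 1) × 318 = 1240.20.

1240.20 dollars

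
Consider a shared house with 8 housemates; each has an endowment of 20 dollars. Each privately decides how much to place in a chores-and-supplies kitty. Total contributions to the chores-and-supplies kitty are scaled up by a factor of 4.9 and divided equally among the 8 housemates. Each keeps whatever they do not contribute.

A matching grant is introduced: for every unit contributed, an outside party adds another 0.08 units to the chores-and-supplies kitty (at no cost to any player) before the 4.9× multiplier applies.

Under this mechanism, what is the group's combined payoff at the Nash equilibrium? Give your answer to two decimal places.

With the mechanism, a contributed unit returns 4.9 × 1.08 / 8 = 0.6615 per unit of net cost — still below 1 — so contributing 0 remains dominant for every player.
Everyone keeps their endowment and the group total is 8 × 20 = 160.

160.00 dollars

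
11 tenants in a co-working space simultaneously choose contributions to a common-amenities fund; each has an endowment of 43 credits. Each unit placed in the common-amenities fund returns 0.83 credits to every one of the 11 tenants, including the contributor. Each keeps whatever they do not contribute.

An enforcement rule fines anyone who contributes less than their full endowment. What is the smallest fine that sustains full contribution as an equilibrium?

Given the others contribute fully, the best deviation is to contribute 0 (any partial contribution still incurs the fine and gives up units whose private return 0.83 is below 1).
Deviating from 43 to 0 saves 43 credits but forfeits the deviator's share of the drop in the common-amenities fund: 0.83 × 43 = 35.69.
So the deviation gain is 43 − 35.69 = 7.31, and the fine must be at least 7.31 credits to wipe it out.

7.31 credits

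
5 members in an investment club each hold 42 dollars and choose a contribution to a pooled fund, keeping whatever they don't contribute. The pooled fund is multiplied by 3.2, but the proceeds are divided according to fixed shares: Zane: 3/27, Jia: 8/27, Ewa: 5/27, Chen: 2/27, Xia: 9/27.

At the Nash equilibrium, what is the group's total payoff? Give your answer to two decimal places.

302.40 dollars

Each unit j contributes comes back to j as 3.2 × (j's share), so j prefers to contribute only if that share exceeds 1/3.2 = 0.3125; otherwise keeping the unit dominates.
Only Xia (9/27) clears that bar, contributing 42; the remaining 4 contribute 0. Total contributed: 42.
The pooled fund pays out 3.2 × 42 = 134.40 in total (split across the unequal shares, but the aggregate is all that matters for the group sum).
The 4 free-riders keep 42 each, adding 168. Group total = 168 + 134.40 = 302.40.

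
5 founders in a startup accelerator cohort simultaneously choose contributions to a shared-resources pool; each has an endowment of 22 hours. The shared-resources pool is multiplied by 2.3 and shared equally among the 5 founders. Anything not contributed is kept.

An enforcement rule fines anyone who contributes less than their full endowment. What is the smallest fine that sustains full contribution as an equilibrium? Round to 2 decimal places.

Given the others contribute fully, the best deviation is to contribute 0 (any partial contribution still incurs the fine and gives up units whose private return 0.4600 is below 1).
Deviating from 22 to 0 saves 22 hours but forfeits the deviator's share of the drop in the shared-resources pool: 2.3/5 × 22 = 10.12.
So the deviation gain is 22 − 10.12 = 11.88, and the fine must be at least 11.88 hours to wipe it out.

11.88 hours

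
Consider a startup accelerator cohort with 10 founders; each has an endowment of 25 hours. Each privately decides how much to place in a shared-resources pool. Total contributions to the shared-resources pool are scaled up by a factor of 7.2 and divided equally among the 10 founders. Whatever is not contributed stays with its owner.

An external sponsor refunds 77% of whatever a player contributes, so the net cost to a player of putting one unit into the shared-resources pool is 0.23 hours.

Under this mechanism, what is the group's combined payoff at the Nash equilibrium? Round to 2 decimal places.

Under the mechanism each unit contributed yields (7.2/10) / 0.23 = 3.1304 back to its contributor per unit of net cost, which exceeds 1, making full contribution the dominant choice for everyone.
So the Nash equilibrium is full contribution by all 10; the group earns 10 × (25 × 0.77 + 7.2 × 25) = 1992.50.

1992.50 hours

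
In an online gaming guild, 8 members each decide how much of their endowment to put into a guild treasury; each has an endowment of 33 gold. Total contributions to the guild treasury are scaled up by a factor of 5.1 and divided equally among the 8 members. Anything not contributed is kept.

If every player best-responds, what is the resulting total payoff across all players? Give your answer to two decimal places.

264.00 gold

Each contributed unit returns 5.1/8 = 0.6375 to its contributor — below 1 — so contributing 0 is dominant for every player. At the Nash equilibrium everyone keeps their 33, and the group total is 8 × 33 = 264.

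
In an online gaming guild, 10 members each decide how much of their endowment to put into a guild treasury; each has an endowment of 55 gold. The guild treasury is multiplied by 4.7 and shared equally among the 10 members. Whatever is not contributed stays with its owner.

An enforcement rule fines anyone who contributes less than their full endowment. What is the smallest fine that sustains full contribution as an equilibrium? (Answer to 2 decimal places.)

Given the others contribute fully, the best deviation is to contribute 0 (any partial contribution still incurs the fine and gives up units whose private return 0.4700 is below 1).
Deviating from 55 to 0 saves 55 gold but forfeits the deviator's share of the drop in the guild treasury: 4.7/10 × 55 = 25.85.
So the deviation gain is 55 − 25.85 = 29.15, and the fine must be at least 29.15 gold to wipe it out.

29.15 gold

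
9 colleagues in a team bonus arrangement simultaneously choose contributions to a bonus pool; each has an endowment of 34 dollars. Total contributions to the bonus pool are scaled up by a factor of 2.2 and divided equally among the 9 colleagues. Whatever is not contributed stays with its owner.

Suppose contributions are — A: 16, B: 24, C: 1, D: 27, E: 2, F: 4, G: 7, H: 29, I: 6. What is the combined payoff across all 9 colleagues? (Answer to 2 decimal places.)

Total contributed: 16 + 24 + 1 + 27 + 2 + 4 + 7 + 29 + 6 = 116; total kept: 9 × 34 − 116 = 190.
The bonus pool pays out 2.2 × 116 = 255.20 in aggregate.
Group total = 190 + 255.20 = 445.20.

445.20 dollars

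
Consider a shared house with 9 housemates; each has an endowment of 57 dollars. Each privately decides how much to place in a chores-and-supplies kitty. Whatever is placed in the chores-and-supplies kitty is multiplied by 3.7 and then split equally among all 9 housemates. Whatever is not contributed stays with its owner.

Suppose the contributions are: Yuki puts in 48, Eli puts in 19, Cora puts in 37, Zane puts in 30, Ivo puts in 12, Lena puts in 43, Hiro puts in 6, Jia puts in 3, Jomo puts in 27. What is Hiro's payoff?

Total contributed: 48 + 19 + 37 + 30 + 12 + 43 + 6 + 3 + 27 = 225.
Each receives 3.7 × 225 / 9 = 92.50 from the chores-and-supplies kitty.
Hiro keeps 57 − 6 = 51, so Hiro's payoff is 51 + 92.50 = 143.50.

143.50 dollars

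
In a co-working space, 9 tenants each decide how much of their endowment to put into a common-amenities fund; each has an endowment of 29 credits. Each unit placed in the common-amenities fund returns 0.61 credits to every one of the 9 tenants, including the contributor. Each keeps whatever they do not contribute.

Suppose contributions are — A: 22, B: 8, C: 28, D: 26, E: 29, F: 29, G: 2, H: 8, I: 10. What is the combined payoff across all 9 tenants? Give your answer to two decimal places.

988.38 credits

Total contributed: 22 + 8 + 28 + 26 + 29 + 29 + 2 + 8 + 10 = 162; total kept: 9 × 29 − 162 = 99.
The common-amenities fund pays out 0.61 × 9 × 162 = 889.38 in aggregate.
Group total = 99 + 889.38 = 988.38.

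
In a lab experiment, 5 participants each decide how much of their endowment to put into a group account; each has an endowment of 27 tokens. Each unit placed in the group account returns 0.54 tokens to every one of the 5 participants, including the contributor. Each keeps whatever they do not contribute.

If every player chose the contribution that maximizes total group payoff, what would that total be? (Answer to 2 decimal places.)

364.50 tokens

Each contributed unit returns 2.700 to the group as a whole (0.54 to each of 5 players), which exceeds 1, so the social optimum is full contribution: group total = 2.700 × 135 = 364.50.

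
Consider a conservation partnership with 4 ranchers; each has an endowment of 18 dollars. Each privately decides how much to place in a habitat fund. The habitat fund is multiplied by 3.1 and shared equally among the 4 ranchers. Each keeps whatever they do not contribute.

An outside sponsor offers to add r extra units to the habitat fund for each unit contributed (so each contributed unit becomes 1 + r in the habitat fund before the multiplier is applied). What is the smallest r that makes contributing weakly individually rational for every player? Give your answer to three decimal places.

With matching at rate r, one contributed unit becomes (1 + r) in the habitat fund and returns 3.1 × (1 + r) / 4 to the contributor.
Setting this equal to 1: 1 + r = 4/3.1 = 1.2903.
So the minimum matching rate is r = 1.2903 − 1 = 0.290.

0.290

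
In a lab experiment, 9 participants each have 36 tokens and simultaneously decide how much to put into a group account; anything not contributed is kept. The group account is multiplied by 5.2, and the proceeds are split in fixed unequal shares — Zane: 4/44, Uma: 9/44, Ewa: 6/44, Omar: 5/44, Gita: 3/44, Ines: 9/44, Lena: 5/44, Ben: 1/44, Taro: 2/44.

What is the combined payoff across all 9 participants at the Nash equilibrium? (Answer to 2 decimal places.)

For player j, contributing a unit is worthwhile iff 5.2 × (j's share) ≥ 1, i.e. iff j's share is at least 0.1923.
Uma and Ines clear that bar, contributing 36 each; the remaining 7 contribute 0. Total contributed: 72.
The group account pays out 5.2 × 72 = 374.40 in total (split across the unequal shares, but the aggregate is all that matters for the group sum).
The 7 free-riders keep 36 each, adding 252. Group total = 252 + 374.40 = 626.40.

626.40 tokens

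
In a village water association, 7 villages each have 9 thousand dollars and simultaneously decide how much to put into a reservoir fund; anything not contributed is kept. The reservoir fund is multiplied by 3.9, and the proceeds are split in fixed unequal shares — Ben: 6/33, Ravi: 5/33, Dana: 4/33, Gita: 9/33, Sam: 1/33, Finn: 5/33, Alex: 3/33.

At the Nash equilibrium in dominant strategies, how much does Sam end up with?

10.06 thousand dollars

For player j, contributing a unit is worthwhile iff 3.9 × (j's share) ≥ 1, i.e. iff j's share is at least 0.2564.
The only share above 0.2564 is Gita's 9/33, contributing 9; the remaining 6 contribute 0. Total contributed: 9.
Sam keeps 9 and receives 3.9 × 9 × 1/33 = 1.06 from the reservoir fund, for a payoff of 10.06.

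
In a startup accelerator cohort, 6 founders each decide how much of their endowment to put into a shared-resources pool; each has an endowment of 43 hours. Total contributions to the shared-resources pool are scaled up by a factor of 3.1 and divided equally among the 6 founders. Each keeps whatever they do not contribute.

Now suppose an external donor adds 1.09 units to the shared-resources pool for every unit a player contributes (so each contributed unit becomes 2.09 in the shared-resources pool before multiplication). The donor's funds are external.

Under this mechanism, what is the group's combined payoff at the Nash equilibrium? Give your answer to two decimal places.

1671.58 hours

Under the mechanism each unit contributed yields 3.1 × 2.09 / 6 = 1.0798 back to its contributor per unit of net cost, which exceeds 1, making full contribution the dominant choice for everyone.
So the Nash equilibrium is full contribution by all 6; the group earns 3.1 × 2.09 × 258 = 1671.58.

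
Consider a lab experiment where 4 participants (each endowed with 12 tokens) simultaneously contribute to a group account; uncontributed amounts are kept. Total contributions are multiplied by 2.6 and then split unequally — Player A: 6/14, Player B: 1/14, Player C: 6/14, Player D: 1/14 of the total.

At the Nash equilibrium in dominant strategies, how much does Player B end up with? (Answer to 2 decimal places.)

16.46 tokens

Each unit j contributes comes back to j as 2.6 × (j's share), so j prefers to contribute only if that share exceeds 1/2.6 = 0.3846; otherwise keeping the unit dominates.
Player A and Player C are above the threshold, contributing 12 each; the remaining 2 contribute 0. Total contributed: 24.
Player B keeps 12 and receives 2.6 × 24 × 1/14 = 4.46 from the group account, for a payoff of 16.46.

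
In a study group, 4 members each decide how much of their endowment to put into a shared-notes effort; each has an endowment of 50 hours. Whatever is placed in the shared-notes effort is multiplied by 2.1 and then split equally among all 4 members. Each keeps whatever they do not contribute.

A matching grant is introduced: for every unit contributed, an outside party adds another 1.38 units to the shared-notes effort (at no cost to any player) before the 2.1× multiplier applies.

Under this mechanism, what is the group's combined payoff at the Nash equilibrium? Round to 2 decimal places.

999.60 hours

The effective private return per unit is now 2.1 × 2.38 / 4 = 1.2495 > 1, so every player's dominant strategy flips to full contribution.
So the Nash equilibrium is full contribution by all 4; the group earns 2.1 × 2.38 × 200 = 999.60.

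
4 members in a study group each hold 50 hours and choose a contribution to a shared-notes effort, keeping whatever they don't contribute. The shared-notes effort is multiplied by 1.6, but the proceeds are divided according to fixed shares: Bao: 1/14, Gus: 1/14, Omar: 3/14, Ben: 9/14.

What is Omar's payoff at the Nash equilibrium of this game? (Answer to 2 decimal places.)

67.14 hours

Player j's private return per contributed unit is 1.6 × (j's share). Contributing is weakly dominant for j when that share is at least 1/1.6 = 0.6250, and contributing 0 is dominant otherwise.
Only Ben (9/14) clears that bar, contributing 50; the remaining 3 contribute 0. Total contributed: 50.
Omar keeps 50 and receives 1.6 × 50 × 3/14 = 17.14 from the shared-notes effort, for a payoff of 67.14.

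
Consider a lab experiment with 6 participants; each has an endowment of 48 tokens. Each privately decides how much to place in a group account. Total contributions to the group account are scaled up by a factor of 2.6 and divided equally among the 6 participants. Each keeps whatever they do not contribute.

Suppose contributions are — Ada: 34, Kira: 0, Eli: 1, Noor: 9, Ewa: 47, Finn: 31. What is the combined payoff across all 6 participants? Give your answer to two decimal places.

483.20 tokens

Total contributed: 34 + 0 + 1 + 9 + 47 + 31 = 122; total kept: 6 × 48 − 122 = 166.
The group account pays out 2.6 × 122 = 317.20 in aggregate.
Group total = 166 + 317.20 = 483.20.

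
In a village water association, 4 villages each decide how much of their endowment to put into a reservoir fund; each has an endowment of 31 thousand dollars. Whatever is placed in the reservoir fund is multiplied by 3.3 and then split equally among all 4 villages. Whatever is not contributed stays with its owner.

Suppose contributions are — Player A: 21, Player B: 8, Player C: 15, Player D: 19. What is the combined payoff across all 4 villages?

Total contributed: 21 + 8 + 15 + 19 = 63; total kept: 4 × 31 − 63 = 61.
The reservoir fund pays out 3.3 × 63 = 207.90 in aggregate.
Group total = 61 + 207.90 = 268.90.

268.90 thousand dollars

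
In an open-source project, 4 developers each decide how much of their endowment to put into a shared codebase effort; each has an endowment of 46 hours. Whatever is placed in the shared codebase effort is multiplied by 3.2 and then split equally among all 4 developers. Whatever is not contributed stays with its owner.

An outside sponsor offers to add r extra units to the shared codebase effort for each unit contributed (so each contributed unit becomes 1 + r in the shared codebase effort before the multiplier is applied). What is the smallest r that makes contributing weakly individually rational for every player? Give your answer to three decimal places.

0.250

With matching at rate r, one contributed unit becomes (1 + r) in the shared codebase effort and returns 3.2 × (1 + r) / 4 to the contributor.
Setting this equal to 1: 1 + r = 4/3.2 = 1.2500.
So the minimum matching rate is r = 1.2500 − 1 = 0.250.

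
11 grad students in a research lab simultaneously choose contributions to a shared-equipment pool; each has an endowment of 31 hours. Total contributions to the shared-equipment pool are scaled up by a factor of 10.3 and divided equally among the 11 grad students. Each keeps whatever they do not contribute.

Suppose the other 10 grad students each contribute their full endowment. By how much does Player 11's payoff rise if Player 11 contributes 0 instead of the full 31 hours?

1.97 hours

Switching from a contribution of 31 to 0 lets Player 11 keep an extra 31 hours, but lowers the shared-equipment pool by 31, which costs Player 11 their own share of that drop: 10.3/11 × 31 = 29.03.
Net gain = 31 − 29.03 = 1.97. The private return per contributed unit (0.9364) is below 1, so free-riding is indeed the best response regardless of what the others do.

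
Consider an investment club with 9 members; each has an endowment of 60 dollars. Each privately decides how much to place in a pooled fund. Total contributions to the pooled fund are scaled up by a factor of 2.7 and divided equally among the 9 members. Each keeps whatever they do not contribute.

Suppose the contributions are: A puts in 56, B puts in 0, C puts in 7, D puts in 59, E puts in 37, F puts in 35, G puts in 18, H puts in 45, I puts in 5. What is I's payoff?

133.60 dollars

Total contributed: 56 + 0 + 7 + 59 + 37 + 35 + 18 + 45 + 5 = 262.
Each receives 2.7 × 262 / 9 = 78.60 from the pooled fund.
I keeps 60 − 5 = 55, so I's payoff is 55 + 78.60 = 133.60.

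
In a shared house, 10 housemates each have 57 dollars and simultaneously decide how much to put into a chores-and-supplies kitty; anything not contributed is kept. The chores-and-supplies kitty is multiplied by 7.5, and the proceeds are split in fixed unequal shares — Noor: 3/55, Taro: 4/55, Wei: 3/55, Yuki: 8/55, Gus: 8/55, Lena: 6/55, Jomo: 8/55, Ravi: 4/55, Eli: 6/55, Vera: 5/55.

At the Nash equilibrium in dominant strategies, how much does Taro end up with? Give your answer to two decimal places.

150.27 dollars

A player with share s gets back 7.5·s per unit contributed, so full contribution is dominant for anyone with s > 1/7.5 = 0.1333 and zero contribution is dominant for anyone below.
Yuki, Gus and Jomo clear that bar, contributing 57 each; the remaining 7 contribute 0. Total contributed: 171.
Taro keeps 57 and receives 7.5 × 171 × 4/55 = 93.27 from the chores-and-supplies kitty, for a payoff of 150.27.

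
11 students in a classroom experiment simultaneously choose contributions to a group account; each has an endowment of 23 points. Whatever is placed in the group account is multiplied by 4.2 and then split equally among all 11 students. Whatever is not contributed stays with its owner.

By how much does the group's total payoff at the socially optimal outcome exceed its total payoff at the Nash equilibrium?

Each contributed unit returns 4.2/11 = 0.3818 to its contributor — below 1 — so contributing 0 is dominant for every player. At the Nash equilibrium everyone keeps their 23, and the group total is 11 × 23 = 253.
Each contributed unit returns 4.200 to the group as a whole (0.3818 to each of 11 players), which exceeds 1, so the social optimum is full contribution: group total = 4.200 × 253 = 1062.60.
Efficiency loss = 1062.60 − 253 = 809.60.

809.60 points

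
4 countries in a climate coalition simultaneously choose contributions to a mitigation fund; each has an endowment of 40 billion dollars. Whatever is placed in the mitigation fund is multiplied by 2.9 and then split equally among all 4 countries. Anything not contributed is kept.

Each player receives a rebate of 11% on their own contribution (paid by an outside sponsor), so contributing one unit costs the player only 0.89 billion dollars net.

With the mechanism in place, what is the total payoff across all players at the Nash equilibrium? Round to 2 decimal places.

Even with the mechanism, each unit contributed returns only (2.9/4) / 0.89 = 0.8146 per unit of net cost, so contributing nothing is still dominant.
At the Nash equilibrium no one contributes; group total payoff = 4 × 40 = 160.

160.00 billion dollars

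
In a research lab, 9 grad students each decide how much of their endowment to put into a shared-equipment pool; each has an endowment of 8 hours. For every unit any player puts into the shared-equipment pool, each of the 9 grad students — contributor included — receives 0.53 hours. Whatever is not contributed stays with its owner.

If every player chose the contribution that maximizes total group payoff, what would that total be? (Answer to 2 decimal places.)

Each contributed unit returns 4.770 to the group as a whole (0.53 to each of 9 players), which exceeds 1, so the social optimum is full contribution: group total = 4.770 × 72 = 343.44.

343.44 hours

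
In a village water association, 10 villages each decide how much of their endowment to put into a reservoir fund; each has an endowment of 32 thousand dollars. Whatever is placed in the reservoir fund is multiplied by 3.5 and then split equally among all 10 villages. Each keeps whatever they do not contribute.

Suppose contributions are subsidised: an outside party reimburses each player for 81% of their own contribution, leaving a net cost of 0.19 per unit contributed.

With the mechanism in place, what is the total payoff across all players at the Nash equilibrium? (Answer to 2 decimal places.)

With the mechanism, a contributed unit returns (3.5/10) / 0.19 = 1.8421 per unit of net cost to the contributor — now above 1 — so contributing fully is weakly dominant for every player.
So the Nash equilibrium is full contribution by all 10; the group earns 10 × (32 × 0.81 + 3.5 × 32) = 1379.20.

1379.20 thousand dollars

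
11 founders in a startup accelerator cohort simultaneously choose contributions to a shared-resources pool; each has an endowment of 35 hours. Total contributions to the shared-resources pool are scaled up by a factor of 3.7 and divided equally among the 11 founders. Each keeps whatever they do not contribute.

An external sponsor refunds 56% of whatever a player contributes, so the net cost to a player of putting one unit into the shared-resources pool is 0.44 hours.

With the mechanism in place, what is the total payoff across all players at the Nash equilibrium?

Even with the mechanism, each unit contributed returns only (3.7/11) / 0.44 = 0.7645 per unit of net cost, so contributing nothing is still dominant.
At the Nash equilibrium no one contributes; group total payoff = 11 × 35 = 385.

385.00 hours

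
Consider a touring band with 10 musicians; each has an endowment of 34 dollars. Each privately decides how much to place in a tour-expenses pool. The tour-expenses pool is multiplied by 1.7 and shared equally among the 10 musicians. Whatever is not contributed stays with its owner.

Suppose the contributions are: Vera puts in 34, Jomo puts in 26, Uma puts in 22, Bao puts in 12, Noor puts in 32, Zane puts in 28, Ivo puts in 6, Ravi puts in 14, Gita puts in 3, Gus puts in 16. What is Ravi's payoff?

52.81 dollars

Total contributed: 34 + 26 + 22 + 12 + 32 + 28 + 6 + 14 + 3 + 16 = 193.
Each receives 1.7 × 193 / 10 = 32.81 from the tour-expenses pool.
Ravi keeps 34 − 14 = 20, so Ravi's payoff is 20 + 32.81 = 52.81.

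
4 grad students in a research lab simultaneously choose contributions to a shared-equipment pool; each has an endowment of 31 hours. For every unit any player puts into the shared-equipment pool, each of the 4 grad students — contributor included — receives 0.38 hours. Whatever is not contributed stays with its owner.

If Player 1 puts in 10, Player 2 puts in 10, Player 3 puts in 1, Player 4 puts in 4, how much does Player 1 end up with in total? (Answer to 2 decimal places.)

30.50 hours

Total contributed: 10 + 10 + 1 + 4 = 25.
Each receives 0.38 × 25 = 9.50 from the shared-equipment pool.
Player 1 keeps 31 − 10 = 21, so Player 1's payoff is 21 + 9.50 = 30.50.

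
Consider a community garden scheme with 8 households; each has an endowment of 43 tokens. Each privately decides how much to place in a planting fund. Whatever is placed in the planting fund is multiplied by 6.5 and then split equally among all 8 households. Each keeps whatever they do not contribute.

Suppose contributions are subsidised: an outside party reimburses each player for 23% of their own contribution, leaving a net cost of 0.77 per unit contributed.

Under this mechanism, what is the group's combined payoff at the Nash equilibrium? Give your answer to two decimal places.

2315.12 tokens

The effective private return per unit is now (6.5/8) / 0.77 = 1.0552 > 1, so every player's dominant strategy flips to full contribution.
So the Nash equilibrium is full contribution by all 8; the group earns 8 × (43 × 0.23 + 6.5 × 43) = 2315.12.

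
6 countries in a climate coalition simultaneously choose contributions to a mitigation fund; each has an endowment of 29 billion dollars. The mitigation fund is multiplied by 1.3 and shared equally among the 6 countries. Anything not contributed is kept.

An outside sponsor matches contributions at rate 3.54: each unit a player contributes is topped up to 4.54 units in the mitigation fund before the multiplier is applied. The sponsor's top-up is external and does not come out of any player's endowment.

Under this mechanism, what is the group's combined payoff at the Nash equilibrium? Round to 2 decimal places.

174.00 billion dollars

Even with the mechanism, each unit contributed returns only 1.3 × 4.54 / 6 = 0.9837 per unit of net cost, so contributing nothing is still dominant.
Everyone keeps their endowment and the group total is 6 × 29 = 174.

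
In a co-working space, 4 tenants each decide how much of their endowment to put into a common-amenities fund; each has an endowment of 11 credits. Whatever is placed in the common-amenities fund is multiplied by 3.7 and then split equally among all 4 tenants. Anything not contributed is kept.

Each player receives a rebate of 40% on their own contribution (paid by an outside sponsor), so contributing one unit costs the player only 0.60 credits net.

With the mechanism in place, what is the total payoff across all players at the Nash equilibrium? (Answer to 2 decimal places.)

180.40 credits

With the mechanism, a contributed unit returns (3.7/4) / 0.60 = 1.5417 per unit of net cost to the contributor — now above 1 — so contributing fully is weakly dominant for every player.
So the Nash equilibrium is full contribution by all 4; the group earns 4 × (11 × 0.40 + 3.7 × 11) = 180.40.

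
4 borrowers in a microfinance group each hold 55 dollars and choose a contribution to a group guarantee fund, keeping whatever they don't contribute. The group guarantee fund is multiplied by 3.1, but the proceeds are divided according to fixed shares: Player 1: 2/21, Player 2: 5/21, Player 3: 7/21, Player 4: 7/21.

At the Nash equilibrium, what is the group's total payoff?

For player j, contributing a unit is worthwhile iff 3.1 × (j's share) ≥ 1, i.e. iff j's share is at least 0.3226.
Player 3 and Player 4 clear that bar, contributing 55 each; the remaining 2 contribute 0. Total contributed: 110.
The group guarantee fund pays out 3.1 × 110 = 341.00 in total (split across the unequal shares, but the aggregate is all that matters for the group sum).
The 2 free-riders keep 55 each, adding 110. Group total = 110 + 341.00 = 451.00.

451.00 dollars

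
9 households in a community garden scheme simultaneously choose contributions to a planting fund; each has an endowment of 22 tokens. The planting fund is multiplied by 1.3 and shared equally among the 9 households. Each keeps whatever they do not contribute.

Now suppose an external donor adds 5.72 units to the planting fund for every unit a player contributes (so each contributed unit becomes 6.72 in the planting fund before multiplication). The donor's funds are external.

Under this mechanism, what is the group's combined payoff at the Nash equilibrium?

198.00 tokens

The effective private return is 1.3 × 6.72 / 9 = 0.9707, which is still under 1, so the mechanism doesn't change anyone's dominant strategy: zero contribution.
At the Nash equilibrium no one contributes; group total payoff = 9 × 22 = 198.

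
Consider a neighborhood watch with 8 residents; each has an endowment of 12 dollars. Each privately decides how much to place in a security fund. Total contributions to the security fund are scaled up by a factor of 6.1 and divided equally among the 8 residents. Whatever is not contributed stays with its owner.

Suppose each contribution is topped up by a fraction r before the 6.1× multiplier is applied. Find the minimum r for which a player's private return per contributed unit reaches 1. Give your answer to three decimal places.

0.311

With matching at rate r, one contributed unit becomes (1 + r) in the security fund and returns 6.1 × (1 + r) / 8 to the contributor.
Setting this equal to 1: 1 + r = 8/6.1 = 1.3115.
So the minimum matching rate is r = 1.3115 − 1 = 0.311.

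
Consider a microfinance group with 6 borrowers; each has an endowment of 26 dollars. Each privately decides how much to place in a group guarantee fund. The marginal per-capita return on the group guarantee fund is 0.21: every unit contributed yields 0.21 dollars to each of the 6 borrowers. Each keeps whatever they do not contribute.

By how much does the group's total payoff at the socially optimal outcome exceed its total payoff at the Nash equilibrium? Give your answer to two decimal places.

40.56 dollars

The private return per contributed unit is 0.21 < 1, so contributing 0 is dominant for every player. At the Nash equilibrium everyone keeps their 26, and the group total is 6 × 26 = 156.
Each contributed unit returns 1.260 to the group as a whole (0.21 to each of 6 players), which exceeds 1, so the social optimum is full contribution: group total = 1.260 × 156 = 196.56.
Efficiency loss = 196.56 − 156 = 40.56.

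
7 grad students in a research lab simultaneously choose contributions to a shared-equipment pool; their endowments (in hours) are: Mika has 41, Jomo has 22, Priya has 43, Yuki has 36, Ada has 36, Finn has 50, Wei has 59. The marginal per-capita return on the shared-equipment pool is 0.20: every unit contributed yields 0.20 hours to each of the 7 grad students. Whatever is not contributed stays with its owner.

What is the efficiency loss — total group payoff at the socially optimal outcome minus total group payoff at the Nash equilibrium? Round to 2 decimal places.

114.80 hours

The private return per contributed unit is 0.20 < 1 for everyone, so the Nash equilibrium is zero contribution and the group total is Σ E_j = 41 + 22 + 43 + 36 + 36 + 50 + 59 = 287.
Each contributed unit returns 1.400 to the group, so the social optimum is full contribution by everyone: group total = 1.400 × 287 = 401.80.
Efficiency loss = (1.400 − 1) × 287 = 114.80.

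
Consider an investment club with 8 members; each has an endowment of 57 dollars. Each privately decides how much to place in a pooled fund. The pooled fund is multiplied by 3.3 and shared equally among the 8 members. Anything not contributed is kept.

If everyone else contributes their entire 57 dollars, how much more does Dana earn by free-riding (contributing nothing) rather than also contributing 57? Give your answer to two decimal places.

Switching from a contribution of 57 to 0 lets Dana keep an extra 57 dollars, but lowers the pooled fund by 57, which costs Dana their own share of that drop: 3.3/8 × 57 = 23.51.
Net gain = 57 − 23.51 = 33.49. The private return per contributed unit (0.4125) is below 1, so free-riding is indeed the best response regardless of what the others do.

33.49 dollars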